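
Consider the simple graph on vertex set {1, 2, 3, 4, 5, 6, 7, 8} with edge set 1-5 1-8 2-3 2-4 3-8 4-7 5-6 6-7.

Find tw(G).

A width-2 tree decomposition is:
Bags: B1 = {5, 6, 7}  B2 = {1, 5, 7}  B3 = {1, 7, 8}  B4 = {3, 7, 8}  B5 = {2, 3, 7}  B6 = {2, 4, 7}
Tree: B1–B2, B2–B3, B3–B4, B4–B5, B5–B6
Each bag holds 3 vertices, so the decomposition has width 2, which upper-bounds the treewidth. For the lower bound, G contains the cycle 7–6–5–1–8–3–2–4–7, so G is not a forest; only forests have treewidth ≤ 1, hence tw(G) ≥ 2. The upper and lower bounds meet at 2, so that is the treewidth.

2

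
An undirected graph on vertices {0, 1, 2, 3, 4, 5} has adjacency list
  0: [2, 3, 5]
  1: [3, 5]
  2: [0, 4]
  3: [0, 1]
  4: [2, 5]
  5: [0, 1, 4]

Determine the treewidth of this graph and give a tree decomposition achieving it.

Treewidth 2.
Bags: B1 = {2, 4, 5}  B2 = {0, 2, 5}  B3 = {0, 1, 5}  B4 = {0, 1, 3}
Tree: B1–B2, B2–B3, B3–B4

Every bag has size at most 3, so the width is 3 − 1 = 2 and tw(G) ≤ 2. The edges 4–2–0–5–4 form a cycle, so G is not a tree and its treewidth is at least 2. Therefore the treewidth is 2.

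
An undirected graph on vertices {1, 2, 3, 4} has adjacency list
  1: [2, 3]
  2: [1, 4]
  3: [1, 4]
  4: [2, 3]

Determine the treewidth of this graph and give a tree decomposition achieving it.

Treewidth 2.
One optimal decomposition is:
Bags: B1 = {1, 3, 4}  B2 = {1, 2, 4}
Tree: B1–B2

The largest bag has 3 vertices, giving width 2; this decomposition certifies tw(G) ≤ 2. The edges 4–3–1–2–4 form a cycle, so G is not a tree and its treewidth is at least 2. Therefore the treewidth is 2.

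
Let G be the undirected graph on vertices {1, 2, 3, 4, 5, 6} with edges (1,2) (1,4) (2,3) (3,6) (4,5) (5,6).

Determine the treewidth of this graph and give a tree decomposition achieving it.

Treewidth 2.
Bags: B1 = {1, 4, 5}  B2 = {1, 5, 6}  B3 = {1, 3, 6}  B4 = {1, 2, 3}
Tree: B1–B2, B2–B3, B3–B4

Each bag holds 3 vertices, so the decomposition has width 2, which upper-bounds the treewidth. The edges 1–4–5–6–3–2–1 form a cycle, so G is not a tree and its treewidth is at least 2. The upper and lower bounds meet at 2, so that is the treewidth.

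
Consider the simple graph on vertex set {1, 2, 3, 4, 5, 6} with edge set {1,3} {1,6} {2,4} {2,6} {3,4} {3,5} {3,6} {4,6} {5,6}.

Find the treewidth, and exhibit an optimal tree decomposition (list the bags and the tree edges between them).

Each bag holds 3 vertices, so the decomposition has width 2, which upper-bounds the treewidth. For the lower bound, the 3 vertices {2, 4, 6} are pairwise adjacent, and any tree decomposition puts a clique entirely inside one bag — forcing width ≥ 2. Combining the bounds, tw(G) = 2.

Treewidth 2.
One such decomposition:
Bags: B1 = {3, 5, 6}  B2 = {3, 4, 6}  B3 = {1, 3, 6}  B4 = {2, 4, 6}
Tree: B1–B2, B2–B3, B2–B4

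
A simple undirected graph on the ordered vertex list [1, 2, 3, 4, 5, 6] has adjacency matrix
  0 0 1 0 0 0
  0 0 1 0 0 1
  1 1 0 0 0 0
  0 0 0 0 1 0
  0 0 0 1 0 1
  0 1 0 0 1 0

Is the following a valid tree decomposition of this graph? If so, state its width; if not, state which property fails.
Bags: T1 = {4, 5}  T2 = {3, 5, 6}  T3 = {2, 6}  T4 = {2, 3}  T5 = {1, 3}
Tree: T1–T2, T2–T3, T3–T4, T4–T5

A tree decomposition must satisfy three properties: every vertex lies in some bag; for every edge, both endpoints lie together in some bag; and for every vertex, the bags containing it form a connected subtree. Here bags containing vertex 3 are not connected in the tree, so the decomposition is invalid.

No — bags containing vertex 3 are not connected in the tree.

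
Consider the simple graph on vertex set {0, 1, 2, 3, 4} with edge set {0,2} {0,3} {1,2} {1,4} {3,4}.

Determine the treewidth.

2

A width-2 tree decomposition is:
Bags: B1 = {1, 3, 4}  B2 = {1, 2, 3}  B3 = {0, 2, 3}
Tree: B1–B2, B2–B3
Every bag has size at most 3, so the width is 3 − 1 = 2 and tw(G) ≤ 2. The edges 3–4–1–2–0–3 form a cycle, so G is not a tree and its treewidth is at least 2. Therefore the treewidth is 2.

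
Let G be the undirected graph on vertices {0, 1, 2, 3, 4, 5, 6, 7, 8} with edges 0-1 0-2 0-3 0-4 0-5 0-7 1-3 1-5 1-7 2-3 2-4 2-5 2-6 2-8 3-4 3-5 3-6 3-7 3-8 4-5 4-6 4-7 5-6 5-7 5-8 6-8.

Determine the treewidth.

A width-4 tree decomposition is:
Bags: B1 = {0, 2, 3, 4, 5}  B2 = {2, 3, 4, 5, 6}  B3 = {2, 3, 5, 6, 8}  B4 = {0, 3, 4, 5, 7}  B5 = {0, 1, 3, 5, 7}
Tree: B1–B2, B2–B3, B1–B4, B4–B5
Every bag has size at most 5, so the width is 5 − 1 = 4 and tw(G) ≤ 4. Conversely, {0, 1, 3, 5, 7} is a clique of size 5, and the vertices of any clique must share a bag in every tree decomposition; so some bag has ≥ 5 vertices and tw(G) ≥ 4. Therefore the treewidth is 4.

4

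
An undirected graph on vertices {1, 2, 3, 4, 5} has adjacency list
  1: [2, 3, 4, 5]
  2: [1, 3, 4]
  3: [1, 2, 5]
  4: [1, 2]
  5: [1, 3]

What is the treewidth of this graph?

A width-2 tree decomposition is:
Bags: B1 = {1, 2, 4}  B2 = {1, 2, 3}  B3 = {1, 3, 5}
Tree: B1–B2, B2–B3
Each bag holds 3 vertices, so the decomposition has width 2, which upper-bounds the treewidth. Conversely, {1, 2, 3} is a clique of size 3, and the vertices of any clique must share a bag in every tree decomposition; so some bag has ≥ 3 vertices and tw(G) ≥ 2. The upper and lower bounds meet at 2, so that is the treewidth.

2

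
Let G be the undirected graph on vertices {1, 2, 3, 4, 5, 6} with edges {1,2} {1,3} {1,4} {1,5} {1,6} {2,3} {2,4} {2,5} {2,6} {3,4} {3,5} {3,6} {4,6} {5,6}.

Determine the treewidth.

4

A width-4 tree decomposition is:
Bags: B1 = {1, 2, 3, 4, 6}  B2 = {1, 2, 3, 5, 6}
Tree: B1–B2
Every bag has size at most 5, so the width is 5 − 1 = 4 and tw(G) ≤ 4. Conversely, {1, 2, 3, 4, 6} is a clique of size 5, and the vertices of any clique must share a bag in every tree decomposition; so some bag has ≥ 5 vertices and tw(G) ≥ 4. Therefore the treewidth is 4.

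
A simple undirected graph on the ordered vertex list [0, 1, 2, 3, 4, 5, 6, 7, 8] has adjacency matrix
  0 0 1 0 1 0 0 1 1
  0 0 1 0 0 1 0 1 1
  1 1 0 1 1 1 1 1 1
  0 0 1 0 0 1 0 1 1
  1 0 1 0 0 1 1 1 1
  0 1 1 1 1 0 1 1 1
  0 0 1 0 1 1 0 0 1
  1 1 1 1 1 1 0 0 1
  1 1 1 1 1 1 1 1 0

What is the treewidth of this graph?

A width-4 tree decomposition is:
Bags: B1 = {1, 2, 5, 7, 8}  B2 = {2, 4, 5, 7, 8}  B3 = {0, 2, 4, 7, 8}  B4 = {2, 4, 5, 6, 8}  B5 = {2, 3, 5, 7, 8}
Tree: B1–B2, B2–B3, B2–B4, B2–B5
Each bag holds 5 vertices, so the decomposition has width 4, which upper-bounds the treewidth. Conversely, {0, 2, 4, 7, 8} is a clique of size 5, and the vertices of any clique must share a bag in every tree decomposition; so some bag has ≥ 5 vertices and tw(G) ≥ 4. Therefore the treewidth is 4.

4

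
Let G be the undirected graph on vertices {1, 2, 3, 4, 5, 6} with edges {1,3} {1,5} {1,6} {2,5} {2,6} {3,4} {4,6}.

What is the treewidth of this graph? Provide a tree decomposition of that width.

The largest bag has 3 vertices, giving width 2; this decomposition certifies tw(G) ≤ 2. Since 5–2–6–1–5 is a cycle in G, G is not acyclic. Forests are exactly the graphs of treewidth ≤ 1, so tw(G) ≥ 2. Hence tw(G) = 2 exactly.

Treewidth 2.
One optimal decomposition is:
Bags: B1 = {1, 2, 5}  B2 = {1, 2, 6}  B3 = {1, 3, 6}  B4 = {3, 4, 6}
Tree: B1–B2, B2–B3, B3–B4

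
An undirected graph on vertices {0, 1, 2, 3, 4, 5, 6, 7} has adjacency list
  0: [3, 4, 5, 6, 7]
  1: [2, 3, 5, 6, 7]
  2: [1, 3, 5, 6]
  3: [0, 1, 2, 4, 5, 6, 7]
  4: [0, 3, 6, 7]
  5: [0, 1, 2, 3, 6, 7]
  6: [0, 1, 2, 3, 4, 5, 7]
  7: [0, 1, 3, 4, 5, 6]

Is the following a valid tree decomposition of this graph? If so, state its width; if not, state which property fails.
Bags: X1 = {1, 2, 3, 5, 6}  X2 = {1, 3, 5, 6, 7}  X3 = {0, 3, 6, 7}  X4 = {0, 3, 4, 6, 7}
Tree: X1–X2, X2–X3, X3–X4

No — edge (5,0) lies in no bag.

A tree decomposition must satisfy three properties: every vertex lies in some bag; for every edge, both endpoints lie together in some bag; and for every vertex, the bags containing it form a connected subtree. Here edge (5,0) lies in no bag, so the decomposition is invalid.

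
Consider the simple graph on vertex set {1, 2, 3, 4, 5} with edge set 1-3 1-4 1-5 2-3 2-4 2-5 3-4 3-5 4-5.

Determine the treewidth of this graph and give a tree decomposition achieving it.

The largest bag has 4 vertices, giving width 3; this decomposition certifies tw(G) ≤ 3. Conversely, {1, 3, 4, 5} is a clique of size 4, and the vertices of any clique must share a bag in every tree decomposition; so some bag has ≥ 4 vertices and tw(G) ≥ 3. Hence tw(G) = 3 exactly.

Treewidth 3.
One optimal decomposition is:
Bags: B1 = {2, 3, 4, 5}  B2 = {1, 3, 4, 5}
Tree: B1–B2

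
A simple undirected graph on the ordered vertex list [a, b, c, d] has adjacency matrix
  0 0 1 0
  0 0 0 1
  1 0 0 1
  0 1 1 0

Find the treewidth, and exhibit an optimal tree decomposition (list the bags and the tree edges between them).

Treewidth 1.
One such decomposition:
Bags: B1 = {b, d}  B2 = {c, d}  B3 = {a, c}
Tree: B1–B2, B2–B3

The largest bag has 2 vertices, giving width 1; this decomposition certifies tw(G) ≤ 1. G has an edge, so its treewidth is at least 1. Combining the bounds, tw(G) = 1.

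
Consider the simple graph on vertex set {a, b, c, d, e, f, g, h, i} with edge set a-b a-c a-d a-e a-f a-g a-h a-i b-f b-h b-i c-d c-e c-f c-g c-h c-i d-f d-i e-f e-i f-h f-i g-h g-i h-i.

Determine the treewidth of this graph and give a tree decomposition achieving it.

Each bag holds 5 vertices, so the decomposition has width 4, which upper-bounds the treewidth. For the lower bound, the 5 vertices {a, c, g, h, i} are pairwise adjacent, and any tree decomposition puts a clique entirely inside one bag — forcing width ≥ 4. The upper and lower bounds meet at 4, so that is the treewidth.

Treewidth 4.
One optimal decomposition is:
Bags: B1 = {a, c, f, h, i}  B2 = {a, c, g, h, i}  B3 = {a, b, f, h, i}  B4 = {a, c, d, f, i}  B5 = {a, c, e, f, i}
Tree: B1–B2, B1–B3, B1–B4, B1–B5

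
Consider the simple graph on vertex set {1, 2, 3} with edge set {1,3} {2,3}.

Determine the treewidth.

1

A width-1 tree decomposition is:
Bags: B1 = {2, 3}  B2 = {1, 3}
Tree: B1–B2
The largest bag has 2 vertices, giving width 1; this decomposition certifies tw(G) ≤ 1. Any graph with an edge has treewidth ≥ 1, and G has the edge 2–3. Hence tw(G) = 1 exactly.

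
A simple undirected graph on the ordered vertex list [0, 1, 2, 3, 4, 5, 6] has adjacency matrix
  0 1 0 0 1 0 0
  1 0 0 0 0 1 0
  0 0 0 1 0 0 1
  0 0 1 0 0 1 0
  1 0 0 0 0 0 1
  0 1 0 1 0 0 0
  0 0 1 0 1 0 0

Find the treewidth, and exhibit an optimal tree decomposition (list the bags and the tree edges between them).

The largest bag has 3 vertices, giving width 2; this decomposition certifies tw(G) ≤ 2. The edges 1–5–3–2–6–4–0–1 form a cycle, so G is not a tree and its treewidth is at least 2. Therefore the treewidth is 2.

Treewidth 2.
Bags: B1 = {1, 3, 5}  B2 = {1, 2, 3}  B3 = {1, 2, 6}  B4 = {1, 4, 6}  B5 = {0, 1, 4}
Tree: B1–B2, B2–B3, B3–B4, B4–B5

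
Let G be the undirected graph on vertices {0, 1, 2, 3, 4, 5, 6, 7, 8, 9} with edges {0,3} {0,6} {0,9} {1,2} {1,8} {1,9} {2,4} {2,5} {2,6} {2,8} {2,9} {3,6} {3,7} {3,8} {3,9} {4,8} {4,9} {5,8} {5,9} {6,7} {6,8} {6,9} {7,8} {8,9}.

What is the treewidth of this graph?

3

A width-3 tree decomposition is:
Bags: B1 = {1, 2, 8, 9}  B2 = {2, 6, 8, 9}  B3 = {2, 4, 8, 9}  B4 = {3, 6, 8, 9}  B5 = {0, 3, 6, 9}  B6 = {3, 6, 7, 8}  B7 = {2, 5, 8, 9}
Tree: B1–B2, B1–B3, B2–B4, B4–B5, B4–B6, B1–B7
The largest bag has 4 vertices, giving width 3; this decomposition certifies tw(G) ≤ 3. Conversely, {0, 3, 6, 9} is a clique of size 4, and the vertices of any clique must share a bag in every tree decomposition; so some bag has ≥ 4 vertices and tw(G) ≥ 3. Hence tw(G) = 3 exactly.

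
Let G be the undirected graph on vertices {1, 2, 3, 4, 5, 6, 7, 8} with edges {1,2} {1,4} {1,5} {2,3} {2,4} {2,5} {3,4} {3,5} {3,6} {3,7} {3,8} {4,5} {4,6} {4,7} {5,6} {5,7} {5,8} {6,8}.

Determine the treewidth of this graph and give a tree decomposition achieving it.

Every bag has size at most 4, so the width is 4 − 1 = 3 and tw(G) ≤ 3. For the lower bound, the 4 vertices {1, 2, 4, 5} are pairwise adjacent, and any tree decomposition puts a clique entirely inside one bag — forcing width ≥ 3. Combining the bounds, tw(G) = 3.

Treewidth 3.
One optimal decomposition is:
Bags: B1 = {2, 3, 4, 5}  B2 = {3, 4, 5, 6}  B3 = {3, 4, 5, 7}  B4 = {3, 5, 6, 8}  B5 = {1, 2, 4, 5}
Tree: B1–B2, B1–B3, B2–B4, B1–B5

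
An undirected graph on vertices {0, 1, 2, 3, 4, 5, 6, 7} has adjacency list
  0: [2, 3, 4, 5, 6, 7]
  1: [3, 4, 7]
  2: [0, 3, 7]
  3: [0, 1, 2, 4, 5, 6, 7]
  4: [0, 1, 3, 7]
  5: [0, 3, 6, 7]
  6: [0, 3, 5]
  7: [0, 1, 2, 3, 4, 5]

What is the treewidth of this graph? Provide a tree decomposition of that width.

The largest bag has 4 vertices, giving width 3; this decomposition certifies tw(G) ≤ 3. Conversely, {0, 3, 5, 6} is a clique of size 4, and the vertices of any clique must share a bag in every tree decomposition; so some bag has ≥ 4 vertices and tw(G) ≥ 3. Hence tw(G) = 3 exactly.

Treewidth 3.
One such decomposition:
Bags: B1 = {0, 2, 3, 7}  B2 = {0, 3, 4, 7}  B3 = {0, 3, 5, 7}  B4 = {1, 3, 4, 7}  B5 = {0, 3, 5, 6}
Tree: B1–B2, B2–B3, B2–B4, B3–B5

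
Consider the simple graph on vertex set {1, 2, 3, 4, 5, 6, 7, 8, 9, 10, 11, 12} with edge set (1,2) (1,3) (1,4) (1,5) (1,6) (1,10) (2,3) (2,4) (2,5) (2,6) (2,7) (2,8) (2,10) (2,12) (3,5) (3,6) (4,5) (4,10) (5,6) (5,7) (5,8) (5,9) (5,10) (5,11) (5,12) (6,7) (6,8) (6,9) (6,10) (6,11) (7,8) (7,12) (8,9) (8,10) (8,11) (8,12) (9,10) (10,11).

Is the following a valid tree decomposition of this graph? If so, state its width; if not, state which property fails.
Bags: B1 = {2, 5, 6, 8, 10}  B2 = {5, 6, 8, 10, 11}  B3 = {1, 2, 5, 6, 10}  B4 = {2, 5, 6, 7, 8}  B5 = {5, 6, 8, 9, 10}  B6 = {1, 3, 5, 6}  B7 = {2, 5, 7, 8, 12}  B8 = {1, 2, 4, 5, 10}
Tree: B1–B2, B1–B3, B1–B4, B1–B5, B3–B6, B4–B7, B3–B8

A tree decomposition must satisfy three properties: every vertex lies in some bag; for every edge, both endpoints lie together in some bag; and for every vertex, the bags containing it form a connected subtree. Here edge (2,3) lies in no bag, so the decomposition is invalid.

No — edge (2,3) lies in no bag.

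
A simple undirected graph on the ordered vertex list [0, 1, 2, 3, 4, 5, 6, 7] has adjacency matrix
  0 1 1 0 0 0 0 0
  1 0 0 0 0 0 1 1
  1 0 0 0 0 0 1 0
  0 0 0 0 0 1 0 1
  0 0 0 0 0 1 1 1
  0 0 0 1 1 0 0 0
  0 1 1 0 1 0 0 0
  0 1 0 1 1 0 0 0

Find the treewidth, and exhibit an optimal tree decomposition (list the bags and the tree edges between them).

Treewidth 2.
One optimal decomposition is:
Bags: B1 = {3, 5, 7}  B2 = {4, 5, 7}  B3 = {1, 4, 7}  B4 = {1, 4, 6}  B5 = {0, 1, 6}  B6 = {0, 2, 6}
Tree: B1–B2, B2–B3, B3–B4, B4–B5, B5–B6

Every bag has size at most 3, so the width is 3 − 1 = 2 and tw(G) ≤ 2. The edges 3–5–4–7–3 form a cycle, so G is not a tree and its treewidth is at least 2. Therefore the treewidth is 2.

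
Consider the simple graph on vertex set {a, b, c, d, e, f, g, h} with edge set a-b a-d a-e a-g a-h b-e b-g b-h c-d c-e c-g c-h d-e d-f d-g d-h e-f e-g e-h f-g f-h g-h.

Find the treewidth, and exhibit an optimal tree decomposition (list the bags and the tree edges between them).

Treewidth 4.
Bags: B1 = {d, e, f, g, h}  B2 = {a, d, e, g, h}  B3 = {a, b, e, g, h}  B4 = {c, d, e, g, h}
Tree: B1–B2, B2–B3, B1–B4

Every bag has size at most 5, so the width is 5 − 1 = 4 and tw(G) ≤ 4. Conversely, {d, e, f, g, h} is a clique of size 5, and the vertices of any clique must share a bag in every tree decomposition; so some bag has ≥ 5 vertices and tw(G) ≥ 4. Hence tw(G) = 4 exactly.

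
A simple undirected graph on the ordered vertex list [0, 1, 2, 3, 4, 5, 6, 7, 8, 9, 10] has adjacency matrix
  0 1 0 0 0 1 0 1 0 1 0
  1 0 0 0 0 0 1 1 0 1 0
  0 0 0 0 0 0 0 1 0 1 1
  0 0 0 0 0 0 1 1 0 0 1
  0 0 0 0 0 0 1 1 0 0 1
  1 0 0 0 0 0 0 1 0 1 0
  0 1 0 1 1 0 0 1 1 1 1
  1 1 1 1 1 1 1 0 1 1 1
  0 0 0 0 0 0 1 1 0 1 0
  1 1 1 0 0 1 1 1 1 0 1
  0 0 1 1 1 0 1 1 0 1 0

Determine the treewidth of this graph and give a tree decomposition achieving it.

Treewidth 3.
One optimal decomposition is:
Bags: B1 = {6, 7, 9, 10}  B2 = {6, 7, 8, 9}  B3 = {4, 6, 7, 10}  B4 = {3, 6, 7, 10}  B5 = {2, 7, 9, 10}  B6 = {1, 6, 7, 9}  B7 = {0, 1, 7, 9}  B8 = {0, 5, 7, 9}
Tree: B1–B2, B1–B3, B3–B4, B1–B5, B2–B6, B6–B7, B7–B8

The largest bag has 4 vertices, giving width 3; this decomposition certifies tw(G) ≤ 3. Conversely, {0, 1, 7, 9} is a clique of size 4, and the vertices of any clique must share a bag in every tree decomposition; so some bag has ≥ 4 vertices and tw(G) ≥ 3. The upper and lower bounds meet at 3, so that is the treewidth.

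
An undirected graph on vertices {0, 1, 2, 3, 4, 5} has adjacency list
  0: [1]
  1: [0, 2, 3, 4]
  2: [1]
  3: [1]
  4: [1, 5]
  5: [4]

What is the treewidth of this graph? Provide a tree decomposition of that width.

Every bag has size at most 2, so the width is 2 − 1 = 1 and tw(G) ≤ 1. Since G has at least one edge (e.g. 1–3), it is not an edgeless graph, so tw(G) ≥ 1. Therefore the treewidth is 1.

Treewidth 1.
One optimal decomposition is:
Bags: B1 = {1, 3}  B2 = {1, 4}  B3 = {1, 2}  B4 = {0, 1}  B5 = {4, 5}
Tree: B1–B2, B1–B3, B3–B4, B2–B5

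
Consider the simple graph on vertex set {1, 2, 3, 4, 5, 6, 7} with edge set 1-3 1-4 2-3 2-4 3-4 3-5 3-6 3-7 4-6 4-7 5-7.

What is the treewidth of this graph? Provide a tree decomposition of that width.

The largest bag has 3 vertices, giving width 2; this decomposition certifies tw(G) ≤ 2. For the lower bound, the 3 vertices {1, 3, 4} are pairwise adjacent, and any tree decomposition puts a clique entirely inside one bag — forcing width ≥ 2. Hence tw(G) = 2 exactly.

Treewidth 2.
One optimal decomposition is:
Bags: B1 = {3, 4, 6}  B2 = {3, 4, 7}  B3 = {2, 3, 4}  B4 = {3, 5, 7}  B5 = {1, 3, 4}
Tree: B1–B2, B1–B3, B2–B4, B1–B5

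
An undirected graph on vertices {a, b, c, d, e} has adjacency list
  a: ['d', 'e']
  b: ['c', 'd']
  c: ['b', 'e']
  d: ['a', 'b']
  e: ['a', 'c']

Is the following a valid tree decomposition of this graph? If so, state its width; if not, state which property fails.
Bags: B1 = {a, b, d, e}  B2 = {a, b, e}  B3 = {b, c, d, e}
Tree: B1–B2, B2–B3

A tree decomposition must satisfy three properties: every vertex lies in some bag; for every edge, both endpoints lie together in some bag; and for every vertex, the bags containing it form a connected subtree. Here bags containing vertex d are not connected in the tree, so the decomposition is invalid.

No — bags containing vertex d are not connected in the tree.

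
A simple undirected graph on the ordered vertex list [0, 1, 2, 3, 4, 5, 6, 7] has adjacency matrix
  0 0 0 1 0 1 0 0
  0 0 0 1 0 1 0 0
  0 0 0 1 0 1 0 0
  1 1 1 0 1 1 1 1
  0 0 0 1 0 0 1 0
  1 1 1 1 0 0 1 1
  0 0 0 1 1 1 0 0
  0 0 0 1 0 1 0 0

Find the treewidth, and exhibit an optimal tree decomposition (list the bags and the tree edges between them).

Each bag holds 3 vertices, so the decomposition has width 2, which upper-bounds the treewidth. For the lower bound, the 3 vertices {3, 4, 6} are pairwise adjacent, and any tree decomposition puts a clique entirely inside one bag — forcing width ≥ 2. The upper and lower bounds meet at 2, so that is the treewidth.

Treewidth 2.
One such decomposition:
Bags: B1 = {0, 3, 5}  B2 = {3, 5, 7}  B3 = {3, 5, 6}  B4 = {3, 4, 6}  B5 = {2, 3, 5}  B6 = {1, 3, 5}
Tree: B1–B2, B1–B3, B3–B4, B3–B5, B3–B6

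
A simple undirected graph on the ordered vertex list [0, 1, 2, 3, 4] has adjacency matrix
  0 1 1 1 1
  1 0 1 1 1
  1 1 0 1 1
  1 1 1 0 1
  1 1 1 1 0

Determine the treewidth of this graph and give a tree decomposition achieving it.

With just one bag of size 5, the width is 5 − 1 = 4, so tw(G) ≤ 4. For the lower bound, the 5 vertices {0, 1, 2, 3, 4} are pairwise adjacent, and any tree decomposition puts a clique entirely inside one bag — forcing width ≥ 4. Hence tw(G) = 4 exactly.

Treewidth 4.
One optimal decomposition is:
Bags: B1 = {0, 1, 2, 3, 4}
Tree: (single bag)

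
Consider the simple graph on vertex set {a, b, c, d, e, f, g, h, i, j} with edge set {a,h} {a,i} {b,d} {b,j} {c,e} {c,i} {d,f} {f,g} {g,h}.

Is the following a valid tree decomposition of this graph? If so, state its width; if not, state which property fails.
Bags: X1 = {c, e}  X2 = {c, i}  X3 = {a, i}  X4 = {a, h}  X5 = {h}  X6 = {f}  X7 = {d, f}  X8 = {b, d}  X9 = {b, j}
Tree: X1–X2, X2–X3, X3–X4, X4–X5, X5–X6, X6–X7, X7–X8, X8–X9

No — vertex g appears in no bag.

A tree decomposition must satisfy three properties: every vertex lies in some bag; for every edge, both endpoints lie together in some bag; and for every vertex, the bags containing it form a connected subtree. Here vertex g appears in no bag, so the decomposition is invalid.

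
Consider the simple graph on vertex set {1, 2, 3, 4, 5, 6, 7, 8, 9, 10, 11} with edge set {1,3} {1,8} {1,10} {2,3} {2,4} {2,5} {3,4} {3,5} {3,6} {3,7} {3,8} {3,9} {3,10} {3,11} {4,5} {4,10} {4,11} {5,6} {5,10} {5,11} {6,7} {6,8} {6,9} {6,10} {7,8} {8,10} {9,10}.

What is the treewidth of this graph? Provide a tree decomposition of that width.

Treewidth 3.
One such decomposition:
Bags: B1 = {3, 5, 6, 10}  B2 = {3, 4, 5, 10}  B3 = {3, 6, 8, 10}  B4 = {3, 6, 7, 8}  B5 = {3, 6, 9, 10}  B6 = {1, 3, 8, 10}  B7 = {2, 3, 4, 5}  B8 = {3, 4, 5, 11}
Tree: B1–B2, B1–B3, B3–B4, B1–B5, B3–B6, B2–B7, B7–B8

The largest bag has 4 vertices, giving width 3; this decomposition certifies tw(G) ≤ 3. Conversely, {3, 4, 5, 11} is a clique of size 4, and the vertices of any clique must share a bag in every tree decomposition; so some bag has ≥ 4 vertices and tw(G) ≥ 3. The upper and lower bounds meet at 3, so that is the treewidth.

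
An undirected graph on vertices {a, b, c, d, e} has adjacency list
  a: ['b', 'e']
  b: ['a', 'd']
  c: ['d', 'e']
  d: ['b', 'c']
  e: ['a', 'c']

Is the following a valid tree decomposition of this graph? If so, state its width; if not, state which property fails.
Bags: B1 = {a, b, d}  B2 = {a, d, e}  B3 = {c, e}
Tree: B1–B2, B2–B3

A tree decomposition must satisfy three properties: every vertex lies in some bag; for every edge, both endpoints lie together in some bag; and for every vertex, the bags containing it form a connected subtree. Here edge (d,c) lies in no bag, so the decomposition is invalid.

No — edge (d,c) lies in no bag.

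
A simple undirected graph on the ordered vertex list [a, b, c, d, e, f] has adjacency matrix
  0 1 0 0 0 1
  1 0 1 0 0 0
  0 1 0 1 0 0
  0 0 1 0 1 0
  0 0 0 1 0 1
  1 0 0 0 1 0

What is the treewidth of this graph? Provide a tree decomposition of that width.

Treewidth 2.
One such decomposition:
Bags: B1 = {a, b, f}  B2 = {b, c, f}  B3 = {c, d, f}  B4 = {d, e, f}
Tree: B1–B2, B2–B3, B3–B4

The largest bag has 3 vertices, giving width 2; this decomposition certifies tw(G) ≤ 2. The edges f–a–b–c–d–e–f form a cycle, so G is not a tree and its treewidth is at least 2. Therefore the treewidth is 2.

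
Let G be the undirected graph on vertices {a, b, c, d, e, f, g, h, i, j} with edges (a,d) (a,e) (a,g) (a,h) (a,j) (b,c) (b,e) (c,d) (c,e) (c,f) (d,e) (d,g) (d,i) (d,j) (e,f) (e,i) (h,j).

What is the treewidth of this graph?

A width-2 tree decomposition is:
Bags: B1 = {d, e, i}  B2 = {a, d, e}  B3 = {a, d, j}  B4 = {c, d, e}  B5 = {b, c, e}  B6 = {c, e, f}  B7 = {a, h, j}  B8 = {a, d, g}
Tree: B1–B2, B2–B3, B1–B4, B4–B5, B5–B6, B3–B7, B2–B8
Every bag has size at most 3, so the width is 3 − 1 = 2 and tw(G) ≤ 2. On the other hand G contains the 3-clique {c, d, e}. A clique must lie in a single bag of any decomposition, so no decomposition can have width below 2. Combining the bounds, tw(G) = 2.

2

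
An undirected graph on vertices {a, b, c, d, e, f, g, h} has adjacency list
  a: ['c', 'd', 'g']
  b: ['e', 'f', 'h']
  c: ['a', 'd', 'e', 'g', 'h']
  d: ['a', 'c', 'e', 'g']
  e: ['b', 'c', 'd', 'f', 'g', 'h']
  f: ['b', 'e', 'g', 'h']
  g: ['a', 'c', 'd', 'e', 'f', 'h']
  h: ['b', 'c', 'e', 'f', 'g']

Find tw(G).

3

A width-3 tree decomposition is:
Bags: B1 = {c, d, e, g}  B2 = {c, e, g, h}  B3 = {e, f, g, h}  B4 = {a, c, d, g}  B5 = {b, e, f, h}
Tree: B1–B2, B2–B3, B1–B4, B3–B5
Each bag holds 4 vertices, so the decomposition has width 3, which upper-bounds the treewidth. For the lower bound, the 4 vertices {c, d, e, g} are pairwise adjacent, and any tree decomposition puts a clique entirely inside one bag — forcing width ≥ 3. The upper and lower bounds meet at 3, so that is the treewidth.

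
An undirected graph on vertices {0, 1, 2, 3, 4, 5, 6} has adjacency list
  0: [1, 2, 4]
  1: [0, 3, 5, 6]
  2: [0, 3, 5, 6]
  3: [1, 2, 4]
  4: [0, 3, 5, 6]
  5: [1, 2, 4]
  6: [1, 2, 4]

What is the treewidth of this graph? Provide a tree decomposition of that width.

Treewidth 3.
One optimal decomposition is:
Bags: B1 = {1, 2, 3, 4}  B2 = {1, 2, 4, 6}  B3 = {1, 2, 4, 5}  B4 = {0, 1, 2, 4}
Tree: B1–B2, B2–B3, B3–B4

Each bag holds 4 vertices, so the decomposition has width 3, which upper-bounds the treewidth. For the lower bound: the 4 vertex sets {2,3}, {1,6}, {4}, {5} are disjoint, each induces a connected subgraph, and every pair is joined by at least one edge of G. Contracting each set to a single vertex therefore yields K_{4} as a minor, and since treewidth is minor-monotone, tw(G) ≥ tw(K_{4}) = 3. Therefore the treewidth is 3.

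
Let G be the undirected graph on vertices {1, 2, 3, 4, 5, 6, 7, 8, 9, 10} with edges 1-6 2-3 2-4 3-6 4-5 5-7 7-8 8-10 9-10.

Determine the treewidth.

A width-1 tree decomposition is:
Bags: B1 = {1, 6}  B2 = {3, 6}  B3 = {2, 3}  B4 = {2, 4}  B5 = {4, 5}  B6 = {5, 7}  B7 = {7, 8}  B8 = {8, 10}  B9 = {9, 10}
Tree: B1–B2, B2–B3, B3–B4, B4–B5, B5–B6, B6–B7, B7–B8, B8–B9
The largest bag has 2 vertices, giving width 1; this decomposition certifies tw(G) ≤ 1. G has an edge, so its treewidth is at least 1. Therefore the treewidth is 1.

1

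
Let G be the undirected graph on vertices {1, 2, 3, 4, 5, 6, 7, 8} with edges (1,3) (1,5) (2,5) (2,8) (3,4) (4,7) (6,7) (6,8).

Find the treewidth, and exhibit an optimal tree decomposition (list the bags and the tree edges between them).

Treewidth 2.
One optimal decomposition is:
Bags: B1 = {1, 2, 5}  B2 = {1, 2, 8}  B3 = {1, 6, 8}  B4 = {1, 6, 7}  B5 = {1, 4, 7}  B6 = {1, 3, 4}
Tree: B1–B2, B2–B3, B3–B4, B4–B5, B5–B6

The largest bag has 3 vertices, giving width 2; this decomposition certifies tw(G) ≤ 2. Since 1–5–2–8–6–7–4–3–1 is a cycle in G, G is not acyclic. Forests are exactly the graphs of treewidth ≤ 1, so tw(G) ≥ 2. Hence tw(G) = 2 exactly.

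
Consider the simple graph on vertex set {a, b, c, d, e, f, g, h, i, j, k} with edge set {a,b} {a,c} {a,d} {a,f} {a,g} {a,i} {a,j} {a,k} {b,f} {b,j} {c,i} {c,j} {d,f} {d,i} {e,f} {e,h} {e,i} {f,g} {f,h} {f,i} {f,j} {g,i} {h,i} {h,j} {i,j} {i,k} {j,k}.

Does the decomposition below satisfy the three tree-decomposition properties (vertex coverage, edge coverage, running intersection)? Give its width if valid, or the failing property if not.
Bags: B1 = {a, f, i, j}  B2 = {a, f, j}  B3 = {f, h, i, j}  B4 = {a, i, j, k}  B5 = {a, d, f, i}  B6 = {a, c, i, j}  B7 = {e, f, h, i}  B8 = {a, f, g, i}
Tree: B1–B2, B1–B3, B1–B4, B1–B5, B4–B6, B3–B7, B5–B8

A tree decomposition must satisfy three properties: every vertex lies in some bag; for every edge, both endpoints lie together in some bag; and for every vertex, the bags containing it form a connected subtree. Here vertex b appears in no bag, so the decomposition is invalid.

No — vertex b appears in no bag.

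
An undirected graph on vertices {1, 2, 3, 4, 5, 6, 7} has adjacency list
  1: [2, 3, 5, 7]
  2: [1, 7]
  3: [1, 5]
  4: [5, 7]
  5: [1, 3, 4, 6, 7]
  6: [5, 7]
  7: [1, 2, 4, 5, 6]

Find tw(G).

2

A width-2 tree decomposition is:
Bags: B1 = {1, 3, 5}  B2 = {1, 5, 7}  B3 = {1, 2, 7}  B4 = {5, 6, 7}  B5 = {4, 5, 7}
Tree: B1–B2, B2–B3, B2–B4, B2–B5
Every bag has size at most 3, so the width is 3 − 1 = 2 and tw(G) ≤ 2. For the lower bound, the 3 vertices {1, 2, 7} are pairwise adjacent, and any tree decomposition puts a clique entirely inside one bag — forcing width ≥ 2. Therefore the treewidth is 2.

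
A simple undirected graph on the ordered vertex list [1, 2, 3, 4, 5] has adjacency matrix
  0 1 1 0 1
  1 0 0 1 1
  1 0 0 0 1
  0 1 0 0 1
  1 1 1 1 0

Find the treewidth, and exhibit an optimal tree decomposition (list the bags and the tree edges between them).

Every bag has size at most 3, so the width is 3 − 1 = 2 and tw(G) ≤ 2. Conversely, {1, 2, 5} is a clique of size 3, and the vertices of any clique must share a bag in every tree decomposition; so some bag has ≥ 3 vertices and tw(G) ≥ 2. Therefore the treewidth is 2.

Treewidth 2.
One such decomposition:
Bags: B1 = {1, 2, 5}  B2 = {1, 3, 5}  B3 = {2, 4, 5}
Tree: B1–B2, B1–B3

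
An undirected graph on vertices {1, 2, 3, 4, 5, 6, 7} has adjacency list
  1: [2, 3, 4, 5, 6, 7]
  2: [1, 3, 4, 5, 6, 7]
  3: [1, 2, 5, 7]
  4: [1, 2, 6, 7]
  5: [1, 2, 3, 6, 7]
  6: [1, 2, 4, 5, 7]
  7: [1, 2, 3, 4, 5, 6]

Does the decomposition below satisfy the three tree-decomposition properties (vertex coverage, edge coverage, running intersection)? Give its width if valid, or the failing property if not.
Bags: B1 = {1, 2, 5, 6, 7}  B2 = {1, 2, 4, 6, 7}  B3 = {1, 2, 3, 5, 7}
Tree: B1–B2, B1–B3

Yes; width 4.

Checking the three conditions: (i) the bags cover all of {1, 2, 3, 4, 5, 6, 7}; (ii) for each edge, some bag contains both endpoints; (iii) the bags containing any fixed vertex form a subtree. All hold, so the decomposition is valid with width 5 − 1 = 4.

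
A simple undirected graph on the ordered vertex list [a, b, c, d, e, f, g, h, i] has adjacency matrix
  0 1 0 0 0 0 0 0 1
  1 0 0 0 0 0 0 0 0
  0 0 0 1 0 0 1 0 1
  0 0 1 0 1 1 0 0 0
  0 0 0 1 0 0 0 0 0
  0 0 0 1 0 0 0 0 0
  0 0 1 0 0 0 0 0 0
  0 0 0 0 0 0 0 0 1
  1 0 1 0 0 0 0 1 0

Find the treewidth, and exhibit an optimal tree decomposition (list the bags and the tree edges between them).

Treewidth 1.
Bags: B1 = {c, i}  B2 = {c, g}  B3 = {a, i}  B4 = {c, d}  B5 = {a, b}  B6 = {d, f}  B7 = {h, i}  B8 = {d, e}
Tree: B1–B2, B1–B3, B1–B4, B3–B5, B4–B6, B3–B7, B6–B8

The largest bag has 2 vertices, giving width 1; this decomposition certifies tw(G) ≤ 1. Since G has at least one edge (e.g. c–i), it is not an edgeless graph, so tw(G) ≥ 1. Therefore the treewidth is 1.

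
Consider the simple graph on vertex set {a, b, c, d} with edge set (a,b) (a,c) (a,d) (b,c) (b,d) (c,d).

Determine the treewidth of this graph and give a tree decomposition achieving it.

A single bag containing all 4 vertices is trivially a valid decomposition of width 3. Conversely, {a, b, c, d} is a clique of size 4, and the vertices of any clique must share a bag in every tree decomposition; so some bag has ≥ 4 vertices and tw(G) ≥ 3. Therefore the treewidth is 3.

Treewidth 3.
One such decomposition:
Bags: B1 = {a, b, c, d}
Tree: (single bag)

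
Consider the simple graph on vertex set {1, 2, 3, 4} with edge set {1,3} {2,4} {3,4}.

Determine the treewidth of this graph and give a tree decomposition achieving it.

The largest bag has 2 vertices, giving width 1; this decomposition certifies tw(G) ≤ 1. G has an edge, so its treewidth is at least 1. Combining the bounds, tw(G) = 1.

Treewidth 1.
Bags: B1 = {2, 4}  B2 = {3, 4}  B3 = {1, 3}
Tree: B1–B2, B2–B3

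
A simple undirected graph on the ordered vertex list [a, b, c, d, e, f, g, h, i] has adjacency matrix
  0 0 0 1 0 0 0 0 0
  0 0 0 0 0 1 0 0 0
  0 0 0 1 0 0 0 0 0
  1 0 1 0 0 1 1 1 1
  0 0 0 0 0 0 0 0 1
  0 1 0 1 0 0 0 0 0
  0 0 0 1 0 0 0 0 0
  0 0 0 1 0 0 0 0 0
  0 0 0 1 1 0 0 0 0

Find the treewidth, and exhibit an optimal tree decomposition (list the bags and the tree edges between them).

Every bag has size at most 2, so the width is 2 − 1 = 1 and tw(G) ≤ 1. Since G has at least one edge (e.g. f–b), it is not an edgeless graph, so tw(G) ≥ 1. Therefore the treewidth is 1.

Treewidth 1.
One optimal decomposition is:
Bags: B1 = {b, f}  B2 = {d, f}  B3 = {d, g}  B4 = {d, i}  B5 = {d, h}  B6 = {a, d}  B7 = {c, d}  B8 = {e, i}
Tree: B1–B2, B2–B3, B3–B4, B2–B5, B4–B6, B5–B7, B4–B8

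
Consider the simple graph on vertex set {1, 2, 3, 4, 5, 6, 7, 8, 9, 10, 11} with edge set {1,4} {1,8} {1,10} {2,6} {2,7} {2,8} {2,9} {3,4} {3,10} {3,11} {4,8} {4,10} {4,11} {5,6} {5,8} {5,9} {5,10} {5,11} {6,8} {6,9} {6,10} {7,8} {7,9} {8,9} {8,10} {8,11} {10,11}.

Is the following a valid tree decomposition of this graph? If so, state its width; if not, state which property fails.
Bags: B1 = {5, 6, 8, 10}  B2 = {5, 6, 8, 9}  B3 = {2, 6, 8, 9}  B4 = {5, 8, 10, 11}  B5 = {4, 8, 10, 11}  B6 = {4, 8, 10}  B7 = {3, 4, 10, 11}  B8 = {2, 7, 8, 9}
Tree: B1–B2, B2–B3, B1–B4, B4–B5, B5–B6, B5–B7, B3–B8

No — vertex 1 appears in no bag.

A tree decomposition must satisfy three properties: every vertex lies in some bag; for every edge, both endpoints lie together in some bag; and for every vertex, the bags containing it form a connected subtree. Here vertex 1 appears in no bag, so the decomposition is invalid.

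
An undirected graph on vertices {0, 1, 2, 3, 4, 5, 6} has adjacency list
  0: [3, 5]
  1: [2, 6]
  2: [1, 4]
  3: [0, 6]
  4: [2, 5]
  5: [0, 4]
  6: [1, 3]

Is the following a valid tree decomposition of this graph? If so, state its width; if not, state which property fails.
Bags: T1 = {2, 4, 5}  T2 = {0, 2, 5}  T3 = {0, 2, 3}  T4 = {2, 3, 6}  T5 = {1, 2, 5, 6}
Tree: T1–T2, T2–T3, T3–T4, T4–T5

No — bags containing vertex 5 are not connected in the tree.

A tree decomposition must satisfy three properties: every vertex lies in some bag; for every edge, both endpoints lie together in some bag; and for every vertex, the bags containing it form a connected subtree. Here bags containing vertex 5 are not connected in the tree, so the decomposition is invalid.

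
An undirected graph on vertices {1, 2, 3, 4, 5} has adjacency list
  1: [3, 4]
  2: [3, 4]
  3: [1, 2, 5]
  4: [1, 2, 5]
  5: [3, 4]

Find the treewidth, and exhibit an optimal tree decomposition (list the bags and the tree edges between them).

The largest bag has 3 vertices, giving width 2; this decomposition certifies tw(G) ≤ 2. The edges 4–5–3–2–4 form a cycle, so G is not a tree and its treewidth is at least 2. The upper and lower bounds meet at 2, so that is the treewidth.

Treewidth 2.
Bags: B1 = {3, 4, 5}  B2 = {2, 3, 4}  B3 = {1, 3, 4}
Tree: B1–B2, B2–B3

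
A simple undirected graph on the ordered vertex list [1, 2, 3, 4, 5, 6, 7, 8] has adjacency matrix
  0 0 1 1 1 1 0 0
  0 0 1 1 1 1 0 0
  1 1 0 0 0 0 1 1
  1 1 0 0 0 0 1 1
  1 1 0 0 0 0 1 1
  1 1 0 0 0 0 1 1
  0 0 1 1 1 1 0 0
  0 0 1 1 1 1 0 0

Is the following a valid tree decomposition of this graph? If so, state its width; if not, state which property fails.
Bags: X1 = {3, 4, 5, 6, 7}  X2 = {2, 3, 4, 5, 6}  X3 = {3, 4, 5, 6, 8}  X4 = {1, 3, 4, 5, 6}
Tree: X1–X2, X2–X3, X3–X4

Every vertex of G appears in some bag (union = {1, 2, 3, 4, 5, 6, 7, 8}); every edge is covered by a bag; and for each vertex v the set of bags containing v is connected in the bag tree. The decomposition is therefore valid. The largest bag has 5 vertices, so the width is 4.

Yes; width 4.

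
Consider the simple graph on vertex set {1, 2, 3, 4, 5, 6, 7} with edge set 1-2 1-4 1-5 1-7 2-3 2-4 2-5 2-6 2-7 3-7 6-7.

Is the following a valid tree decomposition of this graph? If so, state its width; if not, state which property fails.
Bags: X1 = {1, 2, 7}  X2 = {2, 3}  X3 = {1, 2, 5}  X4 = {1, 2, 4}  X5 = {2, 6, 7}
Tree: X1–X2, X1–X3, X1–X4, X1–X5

No — edge (7,3) lies in no bag.

A tree decomposition must satisfy three properties: every vertex lies in some bag; for every edge, both endpoints lie together in some bag; and for every vertex, the bags containing it form a connected subtree. Here edge (7,3) lies in no bag, so the decomposition is invalid.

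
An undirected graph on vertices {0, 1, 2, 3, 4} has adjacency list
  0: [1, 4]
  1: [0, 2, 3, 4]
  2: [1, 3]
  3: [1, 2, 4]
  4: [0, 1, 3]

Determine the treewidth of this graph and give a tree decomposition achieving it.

Treewidth 2.
One optimal decomposition is:
Bags: B1 = {1, 3, 4}  B2 = {1, 2, 3}  B3 = {0, 1, 4}
Tree: B1–B2, B1–B3

Each bag holds 3 vertices, so the decomposition has width 2, which upper-bounds the treewidth. Conversely, {0, 1, 4} is a clique of size 3, and the vertices of any clique must share a bag in every tree decomposition; so some bag has ≥ 3 vertices and tw(G) ≥ 2. Therefore the treewidth is 2.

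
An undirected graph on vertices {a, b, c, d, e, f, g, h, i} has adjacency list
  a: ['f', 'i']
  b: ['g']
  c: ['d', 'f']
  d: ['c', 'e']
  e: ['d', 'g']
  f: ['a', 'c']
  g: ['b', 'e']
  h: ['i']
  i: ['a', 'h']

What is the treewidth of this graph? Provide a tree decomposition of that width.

Treewidth 1.
One such decomposition:
Bags: B1 = {h, i}  B2 = {a, i}  B3 = {a, f}  B4 = {c, f}  B5 = {c, d}  B6 = {d, e}  B7 = {e, g}  B8 = {b, g}
Tree: B1–B2, B2–B3, B3–B4, B4–B5, B5–B6, B6–B7, B7–B8

The largest bag has 2 vertices, giving width 1; this decomposition certifies tw(G) ≤ 1. Any graph with an edge has treewidth ≥ 1, and G has the edge h–i. Combining the bounds, tw(G) = 1.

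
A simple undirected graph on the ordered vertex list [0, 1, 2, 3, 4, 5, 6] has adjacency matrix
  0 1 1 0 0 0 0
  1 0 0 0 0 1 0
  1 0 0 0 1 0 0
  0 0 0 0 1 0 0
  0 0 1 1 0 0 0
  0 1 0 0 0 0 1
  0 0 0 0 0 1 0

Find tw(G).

1

A width-1 tree decomposition is:
Bags: B1 = {5, 6}  B2 = {1, 5}  B3 = {0, 1}  B4 = {0, 2}  B5 = {2, 4}  B6 = {3, 4}
Tree: B1–B2, B2–B3, B3–B4, B4–B5, B5–B6
The largest bag has 2 vertices, giving width 1; this decomposition certifies tw(G) ≤ 1. Since G has at least one edge (e.g. 6–5), it is not an edgeless graph, so tw(G) ≥ 1. Therefore the treewidth is 1.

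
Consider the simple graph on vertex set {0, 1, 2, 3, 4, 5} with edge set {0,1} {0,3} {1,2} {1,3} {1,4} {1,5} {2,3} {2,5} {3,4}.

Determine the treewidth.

2

A width-2 tree decomposition is:
Bags: B1 = {1, 2, 3}  B2 = {1, 3, 4}  B3 = {0, 1, 3}  B4 = {1, 2, 5}
Tree: B1–B2, B2–B3, B1–B4
The largest bag has 3 vertices, giving width 2; this decomposition certifies tw(G) ≤ 2. For the lower bound, the 3 vertices {0, 1, 3} are pairwise adjacent, and any tree decomposition puts a clique entirely inside one bag — forcing width ≥ 2. Hence tw(G) = 2 exactly.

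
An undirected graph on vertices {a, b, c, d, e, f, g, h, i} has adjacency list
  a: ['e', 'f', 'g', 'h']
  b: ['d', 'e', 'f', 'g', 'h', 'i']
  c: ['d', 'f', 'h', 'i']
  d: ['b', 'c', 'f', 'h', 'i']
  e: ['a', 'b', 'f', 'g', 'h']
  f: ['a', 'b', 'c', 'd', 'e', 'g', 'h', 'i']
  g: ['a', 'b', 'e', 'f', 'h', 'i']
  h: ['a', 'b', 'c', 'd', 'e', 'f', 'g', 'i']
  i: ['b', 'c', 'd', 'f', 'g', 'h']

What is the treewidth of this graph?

A width-4 tree decomposition is:
Bags: B1 = {b, e, f, g, h}  B2 = {b, f, g, h, i}  B3 = {b, d, f, h, i}  B4 = {c, d, f, h, i}  B5 = {a, e, f, g, h}
Tree: B1–B2, B2–B3, B3–B4, B1–B5
Each bag holds 5 vertices, so the decomposition has width 4, which upper-bounds the treewidth. On the other hand G contains the 5-clique {c, d, f, h, i}. A clique must lie in a single bag of any decomposition, so no decomposition can have width below 4. Therefore the treewidth is 4.

4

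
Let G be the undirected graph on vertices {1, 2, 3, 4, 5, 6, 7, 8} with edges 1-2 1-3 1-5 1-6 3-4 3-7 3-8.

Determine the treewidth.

1

A width-1 tree decomposition is:
Bags: B1 = {1, 2}  B2 = {1, 3}  B3 = {3, 8}  B4 = {1, 5}  B5 = {3, 7}  B6 = {1, 6}  B7 = {3, 4}
Tree: B1–B2, B2–B3, B2–B4, B3–B5, B2–B6, B5–B7
Each bag holds 2 vertices, so the decomposition has width 1, which upper-bounds the treewidth. Any graph with an edge has treewidth ≥ 1, and G has the edge 2–1. Hence tw(G) = 1 exactly.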